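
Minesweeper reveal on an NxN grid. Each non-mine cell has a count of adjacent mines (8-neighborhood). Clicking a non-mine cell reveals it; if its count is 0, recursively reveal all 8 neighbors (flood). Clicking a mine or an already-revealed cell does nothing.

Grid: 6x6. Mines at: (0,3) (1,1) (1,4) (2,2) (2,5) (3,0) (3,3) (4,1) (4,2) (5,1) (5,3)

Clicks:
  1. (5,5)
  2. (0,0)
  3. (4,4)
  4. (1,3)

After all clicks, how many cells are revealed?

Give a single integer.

Click 1 (5,5) count=0: revealed 6 new [(3,4) (3,5) (4,4) (4,5) (5,4) (5,5)] -> total=6
Click 2 (0,0) count=1: revealed 1 new [(0,0)] -> total=7
Click 3 (4,4) count=2: revealed 0 new [(none)] -> total=7
Click 4 (1,3) count=3: revealed 1 new [(1,3)] -> total=8

Answer: 8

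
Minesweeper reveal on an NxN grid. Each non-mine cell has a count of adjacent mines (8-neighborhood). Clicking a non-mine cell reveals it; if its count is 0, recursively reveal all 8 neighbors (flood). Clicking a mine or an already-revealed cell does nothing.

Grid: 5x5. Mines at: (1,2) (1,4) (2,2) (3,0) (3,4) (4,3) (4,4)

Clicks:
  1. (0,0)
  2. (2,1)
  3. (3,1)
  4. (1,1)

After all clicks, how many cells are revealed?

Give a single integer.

Click 1 (0,0) count=0: revealed 6 new [(0,0) (0,1) (1,0) (1,1) (2,0) (2,1)] -> total=6
Click 2 (2,1) count=3: revealed 0 new [(none)] -> total=6
Click 3 (3,1) count=2: revealed 1 new [(3,1)] -> total=7
Click 4 (1,1) count=2: revealed 0 new [(none)] -> total=7

Answer: 7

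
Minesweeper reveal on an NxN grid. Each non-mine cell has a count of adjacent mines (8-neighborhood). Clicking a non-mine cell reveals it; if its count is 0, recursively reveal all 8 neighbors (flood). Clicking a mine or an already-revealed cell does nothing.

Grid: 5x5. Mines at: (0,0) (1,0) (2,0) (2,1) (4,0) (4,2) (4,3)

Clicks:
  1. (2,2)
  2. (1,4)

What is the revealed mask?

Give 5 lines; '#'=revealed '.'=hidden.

Answer: .####
.####
..###
..###
.....

Derivation:
Click 1 (2,2) count=1: revealed 1 new [(2,2)] -> total=1
Click 2 (1,4) count=0: revealed 13 new [(0,1) (0,2) (0,3) (0,4) (1,1) (1,2) (1,3) (1,4) (2,3) (2,4) (3,2) (3,3) (3,4)] -> total=14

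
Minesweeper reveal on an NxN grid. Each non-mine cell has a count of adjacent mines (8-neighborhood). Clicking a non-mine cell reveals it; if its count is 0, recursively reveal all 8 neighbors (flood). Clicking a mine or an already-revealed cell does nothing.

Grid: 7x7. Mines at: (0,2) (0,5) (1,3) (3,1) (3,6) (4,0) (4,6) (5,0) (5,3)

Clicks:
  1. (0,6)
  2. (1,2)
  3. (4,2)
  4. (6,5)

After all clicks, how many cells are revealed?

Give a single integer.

Answer: 9

Derivation:
Click 1 (0,6) count=1: revealed 1 new [(0,6)] -> total=1
Click 2 (1,2) count=2: revealed 1 new [(1,2)] -> total=2
Click 3 (4,2) count=2: revealed 1 new [(4,2)] -> total=3
Click 4 (6,5) count=0: revealed 6 new [(5,4) (5,5) (5,6) (6,4) (6,5) (6,6)] -> total=9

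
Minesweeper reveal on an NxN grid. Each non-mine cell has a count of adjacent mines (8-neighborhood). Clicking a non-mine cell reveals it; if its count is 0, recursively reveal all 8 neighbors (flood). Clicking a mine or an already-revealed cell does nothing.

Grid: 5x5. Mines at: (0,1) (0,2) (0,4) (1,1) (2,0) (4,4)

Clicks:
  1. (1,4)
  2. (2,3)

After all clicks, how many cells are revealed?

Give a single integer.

Click 1 (1,4) count=1: revealed 1 new [(1,4)] -> total=1
Click 2 (2,3) count=0: revealed 15 new [(1,2) (1,3) (2,1) (2,2) (2,3) (2,4) (3,0) (3,1) (3,2) (3,3) (3,4) (4,0) (4,1) (4,2) (4,3)] -> total=16

Answer: 16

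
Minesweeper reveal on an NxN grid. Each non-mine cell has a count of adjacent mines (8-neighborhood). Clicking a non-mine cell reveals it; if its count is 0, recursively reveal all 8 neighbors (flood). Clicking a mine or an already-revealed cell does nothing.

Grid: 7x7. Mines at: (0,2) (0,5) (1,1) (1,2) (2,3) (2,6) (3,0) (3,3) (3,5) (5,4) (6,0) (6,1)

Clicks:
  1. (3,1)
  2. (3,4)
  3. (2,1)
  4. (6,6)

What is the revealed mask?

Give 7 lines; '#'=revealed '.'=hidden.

Click 1 (3,1) count=1: revealed 1 new [(3,1)] -> total=1
Click 2 (3,4) count=3: revealed 1 new [(3,4)] -> total=2
Click 3 (2,1) count=3: revealed 1 new [(2,1)] -> total=3
Click 4 (6,6) count=0: revealed 6 new [(4,5) (4,6) (5,5) (5,6) (6,5) (6,6)] -> total=9

Answer: .......
.......
.#.....
.#..#..
.....##
.....##
.....##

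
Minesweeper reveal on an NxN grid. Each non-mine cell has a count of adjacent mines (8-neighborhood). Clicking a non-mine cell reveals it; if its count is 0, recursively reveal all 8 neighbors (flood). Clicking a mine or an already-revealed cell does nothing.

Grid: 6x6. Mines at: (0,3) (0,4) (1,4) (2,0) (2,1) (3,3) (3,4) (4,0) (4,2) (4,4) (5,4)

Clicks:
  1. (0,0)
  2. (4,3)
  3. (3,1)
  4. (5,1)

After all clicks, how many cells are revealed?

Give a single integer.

Answer: 9

Derivation:
Click 1 (0,0) count=0: revealed 6 new [(0,0) (0,1) (0,2) (1,0) (1,1) (1,2)] -> total=6
Click 2 (4,3) count=5: revealed 1 new [(4,3)] -> total=7
Click 3 (3,1) count=4: revealed 1 new [(3,1)] -> total=8
Click 4 (5,1) count=2: revealed 1 new [(5,1)] -> total=9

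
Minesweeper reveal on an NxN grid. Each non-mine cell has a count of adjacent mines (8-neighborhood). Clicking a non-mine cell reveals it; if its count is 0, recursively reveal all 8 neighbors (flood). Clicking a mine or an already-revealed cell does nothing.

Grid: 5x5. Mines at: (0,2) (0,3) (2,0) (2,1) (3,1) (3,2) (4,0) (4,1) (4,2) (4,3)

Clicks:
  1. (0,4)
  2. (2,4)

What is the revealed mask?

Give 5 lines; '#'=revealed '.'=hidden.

Click 1 (0,4) count=1: revealed 1 new [(0,4)] -> total=1
Click 2 (2,4) count=0: revealed 6 new [(1,3) (1,4) (2,3) (2,4) (3,3) (3,4)] -> total=7

Answer: ....#
...##
...##
...##
.....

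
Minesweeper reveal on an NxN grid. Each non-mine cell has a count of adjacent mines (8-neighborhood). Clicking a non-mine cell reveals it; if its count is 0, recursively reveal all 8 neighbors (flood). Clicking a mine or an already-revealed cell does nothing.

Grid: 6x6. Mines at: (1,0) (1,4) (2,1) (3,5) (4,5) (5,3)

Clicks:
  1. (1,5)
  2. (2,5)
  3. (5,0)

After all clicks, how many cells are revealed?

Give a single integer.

Answer: 11

Derivation:
Click 1 (1,5) count=1: revealed 1 new [(1,5)] -> total=1
Click 2 (2,5) count=2: revealed 1 new [(2,5)] -> total=2
Click 3 (5,0) count=0: revealed 9 new [(3,0) (3,1) (3,2) (4,0) (4,1) (4,2) (5,0) (5,1) (5,2)] -> total=11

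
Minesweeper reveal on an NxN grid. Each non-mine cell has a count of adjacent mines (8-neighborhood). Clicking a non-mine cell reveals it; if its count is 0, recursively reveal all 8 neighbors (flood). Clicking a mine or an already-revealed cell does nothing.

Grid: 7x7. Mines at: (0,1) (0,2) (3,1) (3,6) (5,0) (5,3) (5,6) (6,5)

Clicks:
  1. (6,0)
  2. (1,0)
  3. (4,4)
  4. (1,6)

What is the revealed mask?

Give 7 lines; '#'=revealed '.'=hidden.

Answer: ...####
#.#####
..#####
..####.
..####.
.......
#......

Derivation:
Click 1 (6,0) count=1: revealed 1 new [(6,0)] -> total=1
Click 2 (1,0) count=1: revealed 1 new [(1,0)] -> total=2
Click 3 (4,4) count=1: revealed 1 new [(4,4)] -> total=3
Click 4 (1,6) count=0: revealed 21 new [(0,3) (0,4) (0,5) (0,6) (1,2) (1,3) (1,4) (1,5) (1,6) (2,2) (2,3) (2,4) (2,5) (2,6) (3,2) (3,3) (3,4) (3,5) (4,2) (4,3) (4,5)] -> total=24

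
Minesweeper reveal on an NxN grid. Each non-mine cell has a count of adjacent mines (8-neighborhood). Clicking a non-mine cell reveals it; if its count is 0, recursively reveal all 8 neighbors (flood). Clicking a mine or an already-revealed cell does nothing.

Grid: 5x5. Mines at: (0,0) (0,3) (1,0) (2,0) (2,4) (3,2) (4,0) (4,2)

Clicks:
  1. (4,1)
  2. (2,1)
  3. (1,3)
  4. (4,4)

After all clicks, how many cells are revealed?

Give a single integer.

Click 1 (4,1) count=3: revealed 1 new [(4,1)] -> total=1
Click 2 (2,1) count=3: revealed 1 new [(2,1)] -> total=2
Click 3 (1,3) count=2: revealed 1 new [(1,3)] -> total=3
Click 4 (4,4) count=0: revealed 4 new [(3,3) (3,4) (4,3) (4,4)] -> total=7

Answer: 7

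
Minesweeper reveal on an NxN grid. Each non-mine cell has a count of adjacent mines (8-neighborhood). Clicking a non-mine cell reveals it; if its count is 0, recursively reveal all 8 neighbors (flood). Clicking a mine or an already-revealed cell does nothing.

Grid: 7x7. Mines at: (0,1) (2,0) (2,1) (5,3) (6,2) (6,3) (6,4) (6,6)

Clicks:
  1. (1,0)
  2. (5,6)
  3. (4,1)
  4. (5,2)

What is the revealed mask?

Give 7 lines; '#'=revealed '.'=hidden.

Answer: .......
#......
.......
###....
###....
###...#
##.....

Derivation:
Click 1 (1,0) count=3: revealed 1 new [(1,0)] -> total=1
Click 2 (5,6) count=1: revealed 1 new [(5,6)] -> total=2
Click 3 (4,1) count=0: revealed 11 new [(3,0) (3,1) (3,2) (4,0) (4,1) (4,2) (5,0) (5,1) (5,2) (6,0) (6,1)] -> total=13
Click 4 (5,2) count=3: revealed 0 new [(none)] -> total=13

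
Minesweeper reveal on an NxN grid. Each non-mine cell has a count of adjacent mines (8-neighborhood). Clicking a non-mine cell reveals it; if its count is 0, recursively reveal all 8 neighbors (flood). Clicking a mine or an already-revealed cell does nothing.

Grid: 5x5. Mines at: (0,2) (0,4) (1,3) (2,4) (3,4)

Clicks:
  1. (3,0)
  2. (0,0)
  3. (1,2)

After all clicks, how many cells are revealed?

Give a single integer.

Answer: 17

Derivation:
Click 1 (3,0) count=0: revealed 17 new [(0,0) (0,1) (1,0) (1,1) (1,2) (2,0) (2,1) (2,2) (2,3) (3,0) (3,1) (3,2) (3,3) (4,0) (4,1) (4,2) (4,3)] -> total=17
Click 2 (0,0) count=0: revealed 0 new [(none)] -> total=17
Click 3 (1,2) count=2: revealed 0 new [(none)] -> total=17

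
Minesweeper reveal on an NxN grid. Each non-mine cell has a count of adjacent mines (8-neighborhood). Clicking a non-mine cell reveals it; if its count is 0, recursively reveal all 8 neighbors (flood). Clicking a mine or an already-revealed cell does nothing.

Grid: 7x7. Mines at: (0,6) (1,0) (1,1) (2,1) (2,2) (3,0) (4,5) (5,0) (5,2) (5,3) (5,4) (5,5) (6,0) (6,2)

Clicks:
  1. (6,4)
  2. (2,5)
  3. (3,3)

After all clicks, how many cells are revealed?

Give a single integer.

Click 1 (6,4) count=3: revealed 1 new [(6,4)] -> total=1
Click 2 (2,5) count=0: revealed 17 new [(0,2) (0,3) (0,4) (0,5) (1,2) (1,3) (1,4) (1,5) (1,6) (2,3) (2,4) (2,5) (2,6) (3,3) (3,4) (3,5) (3,6)] -> total=18
Click 3 (3,3) count=1: revealed 0 new [(none)] -> total=18

Answer: 18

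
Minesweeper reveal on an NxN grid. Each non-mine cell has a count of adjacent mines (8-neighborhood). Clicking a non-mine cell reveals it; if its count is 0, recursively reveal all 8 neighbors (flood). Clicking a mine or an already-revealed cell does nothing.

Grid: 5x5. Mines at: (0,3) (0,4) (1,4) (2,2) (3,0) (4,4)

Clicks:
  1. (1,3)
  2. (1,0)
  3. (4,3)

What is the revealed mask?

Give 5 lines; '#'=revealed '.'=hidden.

Click 1 (1,3) count=4: revealed 1 new [(1,3)] -> total=1
Click 2 (1,0) count=0: revealed 8 new [(0,0) (0,1) (0,2) (1,0) (1,1) (1,2) (2,0) (2,1)] -> total=9
Click 3 (4,3) count=1: revealed 1 new [(4,3)] -> total=10

Answer: ###..
####.
##...
.....
...#.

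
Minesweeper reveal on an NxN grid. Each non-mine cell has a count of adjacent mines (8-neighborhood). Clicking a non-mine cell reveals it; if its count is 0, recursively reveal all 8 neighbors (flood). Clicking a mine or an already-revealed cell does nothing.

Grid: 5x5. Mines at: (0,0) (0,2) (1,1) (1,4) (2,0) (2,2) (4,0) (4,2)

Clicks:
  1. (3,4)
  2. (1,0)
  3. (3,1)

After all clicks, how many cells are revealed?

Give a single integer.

Click 1 (3,4) count=0: revealed 6 new [(2,3) (2,4) (3,3) (3,4) (4,3) (4,4)] -> total=6
Click 2 (1,0) count=3: revealed 1 new [(1,0)] -> total=7
Click 3 (3,1) count=4: revealed 1 new [(3,1)] -> total=8

Answer: 8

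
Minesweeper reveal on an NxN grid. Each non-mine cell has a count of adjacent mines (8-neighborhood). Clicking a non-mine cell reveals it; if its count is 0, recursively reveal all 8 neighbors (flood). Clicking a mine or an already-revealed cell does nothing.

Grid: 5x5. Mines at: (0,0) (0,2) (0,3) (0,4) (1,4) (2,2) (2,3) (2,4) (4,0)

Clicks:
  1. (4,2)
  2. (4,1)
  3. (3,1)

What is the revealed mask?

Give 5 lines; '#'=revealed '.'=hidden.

Click 1 (4,2) count=0: revealed 8 new [(3,1) (3,2) (3,3) (3,4) (4,1) (4,2) (4,3) (4,4)] -> total=8
Click 2 (4,1) count=1: revealed 0 new [(none)] -> total=8
Click 3 (3,1) count=2: revealed 0 new [(none)] -> total=8

Answer: .....
.....
.....
.####
.####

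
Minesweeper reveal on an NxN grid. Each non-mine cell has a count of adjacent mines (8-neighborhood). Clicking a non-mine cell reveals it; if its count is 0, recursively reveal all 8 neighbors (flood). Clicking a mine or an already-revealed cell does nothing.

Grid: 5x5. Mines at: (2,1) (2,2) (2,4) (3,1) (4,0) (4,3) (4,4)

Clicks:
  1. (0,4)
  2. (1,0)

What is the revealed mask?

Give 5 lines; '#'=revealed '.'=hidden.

Answer: #####
#####
.....
.....
.....

Derivation:
Click 1 (0,4) count=0: revealed 10 new [(0,0) (0,1) (0,2) (0,3) (0,4) (1,0) (1,1) (1,2) (1,3) (1,4)] -> total=10
Click 2 (1,0) count=1: revealed 0 new [(none)] -> total=10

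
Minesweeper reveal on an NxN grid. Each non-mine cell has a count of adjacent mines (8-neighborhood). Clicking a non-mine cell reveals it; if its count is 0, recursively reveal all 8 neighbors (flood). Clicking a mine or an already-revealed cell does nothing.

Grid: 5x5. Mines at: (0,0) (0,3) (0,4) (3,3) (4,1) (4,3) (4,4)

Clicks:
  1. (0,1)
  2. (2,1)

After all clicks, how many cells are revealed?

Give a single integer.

Answer: 10

Derivation:
Click 1 (0,1) count=1: revealed 1 new [(0,1)] -> total=1
Click 2 (2,1) count=0: revealed 9 new [(1,0) (1,1) (1,2) (2,0) (2,1) (2,2) (3,0) (3,1) (3,2)] -> total=10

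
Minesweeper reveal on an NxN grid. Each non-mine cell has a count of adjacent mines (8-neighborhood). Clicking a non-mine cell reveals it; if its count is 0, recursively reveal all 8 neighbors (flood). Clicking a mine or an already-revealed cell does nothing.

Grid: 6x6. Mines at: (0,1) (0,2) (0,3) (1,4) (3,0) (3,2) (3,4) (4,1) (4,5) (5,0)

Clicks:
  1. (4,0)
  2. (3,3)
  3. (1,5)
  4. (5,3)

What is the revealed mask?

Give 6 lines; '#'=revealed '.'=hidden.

Click 1 (4,0) count=3: revealed 1 new [(4,0)] -> total=1
Click 2 (3,3) count=2: revealed 1 new [(3,3)] -> total=2
Click 3 (1,5) count=1: revealed 1 new [(1,5)] -> total=3
Click 4 (5,3) count=0: revealed 6 new [(4,2) (4,3) (4,4) (5,2) (5,3) (5,4)] -> total=9

Answer: ......
.....#
......
...#..
#.###.
..###.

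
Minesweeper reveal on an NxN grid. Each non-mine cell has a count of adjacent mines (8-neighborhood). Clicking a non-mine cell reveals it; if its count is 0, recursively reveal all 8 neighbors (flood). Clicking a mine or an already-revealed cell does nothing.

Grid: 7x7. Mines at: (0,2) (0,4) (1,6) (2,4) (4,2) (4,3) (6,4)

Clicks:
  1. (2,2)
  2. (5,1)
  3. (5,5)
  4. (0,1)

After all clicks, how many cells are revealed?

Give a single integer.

Answer: 25

Derivation:
Click 1 (2,2) count=0: revealed 24 new [(0,0) (0,1) (1,0) (1,1) (1,2) (1,3) (2,0) (2,1) (2,2) (2,3) (3,0) (3,1) (3,2) (3,3) (4,0) (4,1) (5,0) (5,1) (5,2) (5,3) (6,0) (6,1) (6,2) (6,3)] -> total=24
Click 2 (5,1) count=1: revealed 0 new [(none)] -> total=24
Click 3 (5,5) count=1: revealed 1 new [(5,5)] -> total=25
Click 4 (0,1) count=1: revealed 0 new [(none)] -> total=25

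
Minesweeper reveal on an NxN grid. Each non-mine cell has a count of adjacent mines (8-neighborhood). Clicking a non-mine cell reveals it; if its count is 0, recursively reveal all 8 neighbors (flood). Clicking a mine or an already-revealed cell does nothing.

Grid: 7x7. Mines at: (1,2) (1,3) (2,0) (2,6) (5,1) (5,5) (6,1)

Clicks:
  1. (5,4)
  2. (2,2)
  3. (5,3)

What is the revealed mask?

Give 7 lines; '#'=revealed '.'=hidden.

Click 1 (5,4) count=1: revealed 1 new [(5,4)] -> total=1
Click 2 (2,2) count=2: revealed 1 new [(2,2)] -> total=2
Click 3 (5,3) count=0: revealed 19 new [(2,1) (2,3) (2,4) (2,5) (3,1) (3,2) (3,3) (3,4) (3,5) (4,1) (4,2) (4,3) (4,4) (4,5) (5,2) (5,3) (6,2) (6,3) (6,4)] -> total=21

Answer: .......
.......
.#####.
.#####.
.#####.
..###..
..###..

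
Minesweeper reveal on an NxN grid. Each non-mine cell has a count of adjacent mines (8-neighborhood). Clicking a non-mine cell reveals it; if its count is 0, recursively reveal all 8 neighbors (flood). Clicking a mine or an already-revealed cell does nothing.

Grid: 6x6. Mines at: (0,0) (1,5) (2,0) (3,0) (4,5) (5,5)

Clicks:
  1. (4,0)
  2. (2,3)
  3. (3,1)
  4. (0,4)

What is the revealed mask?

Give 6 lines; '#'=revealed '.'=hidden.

Click 1 (4,0) count=1: revealed 1 new [(4,0)] -> total=1
Click 2 (2,3) count=0: revealed 25 new [(0,1) (0,2) (0,3) (0,4) (1,1) (1,2) (1,3) (1,4) (2,1) (2,2) (2,3) (2,4) (3,1) (3,2) (3,3) (3,4) (4,1) (4,2) (4,3) (4,4) (5,0) (5,1) (5,2) (5,3) (5,4)] -> total=26
Click 3 (3,1) count=2: revealed 0 new [(none)] -> total=26
Click 4 (0,4) count=1: revealed 0 new [(none)] -> total=26

Answer: .####.
.####.
.####.
.####.
#####.
#####.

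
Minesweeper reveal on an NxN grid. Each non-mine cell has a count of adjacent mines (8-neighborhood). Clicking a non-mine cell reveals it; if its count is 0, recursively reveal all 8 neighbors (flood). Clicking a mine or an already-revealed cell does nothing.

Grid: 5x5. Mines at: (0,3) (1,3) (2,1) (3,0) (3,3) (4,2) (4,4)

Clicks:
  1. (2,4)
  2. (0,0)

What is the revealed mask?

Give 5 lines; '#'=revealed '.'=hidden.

Click 1 (2,4) count=2: revealed 1 new [(2,4)] -> total=1
Click 2 (0,0) count=0: revealed 6 new [(0,0) (0,1) (0,2) (1,0) (1,1) (1,2)] -> total=7

Answer: ###..
###..
....#
.....
.....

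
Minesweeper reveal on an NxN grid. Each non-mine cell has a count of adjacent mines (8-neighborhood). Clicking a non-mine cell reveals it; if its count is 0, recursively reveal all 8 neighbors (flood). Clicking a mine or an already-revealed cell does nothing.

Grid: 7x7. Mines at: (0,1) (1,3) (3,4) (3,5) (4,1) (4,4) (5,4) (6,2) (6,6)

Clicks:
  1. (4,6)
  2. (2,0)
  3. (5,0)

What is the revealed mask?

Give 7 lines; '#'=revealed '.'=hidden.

Click 1 (4,6) count=1: revealed 1 new [(4,6)] -> total=1
Click 2 (2,0) count=0: revealed 9 new [(1,0) (1,1) (1,2) (2,0) (2,1) (2,2) (3,0) (3,1) (3,2)] -> total=10
Click 3 (5,0) count=1: revealed 1 new [(5,0)] -> total=11

Answer: .......
###....
###....
###....
......#
#......
.......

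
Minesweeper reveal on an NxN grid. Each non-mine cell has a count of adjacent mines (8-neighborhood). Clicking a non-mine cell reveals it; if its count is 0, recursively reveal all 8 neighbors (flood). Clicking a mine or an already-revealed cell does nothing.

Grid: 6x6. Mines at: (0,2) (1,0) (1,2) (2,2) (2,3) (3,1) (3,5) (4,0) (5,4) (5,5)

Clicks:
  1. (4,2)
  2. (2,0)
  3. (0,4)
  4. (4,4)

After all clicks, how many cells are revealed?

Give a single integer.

Answer: 11

Derivation:
Click 1 (4,2) count=1: revealed 1 new [(4,2)] -> total=1
Click 2 (2,0) count=2: revealed 1 new [(2,0)] -> total=2
Click 3 (0,4) count=0: revealed 8 new [(0,3) (0,4) (0,5) (1,3) (1,4) (1,5) (2,4) (2,5)] -> total=10
Click 4 (4,4) count=3: revealed 1 new [(4,4)] -> total=11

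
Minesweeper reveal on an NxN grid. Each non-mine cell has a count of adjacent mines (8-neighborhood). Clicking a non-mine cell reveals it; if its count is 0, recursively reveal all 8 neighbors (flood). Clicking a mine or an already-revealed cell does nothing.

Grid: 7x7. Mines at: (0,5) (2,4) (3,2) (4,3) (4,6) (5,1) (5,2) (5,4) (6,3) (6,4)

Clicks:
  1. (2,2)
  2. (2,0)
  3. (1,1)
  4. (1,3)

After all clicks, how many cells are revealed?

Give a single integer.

Click 1 (2,2) count=1: revealed 1 new [(2,2)] -> total=1
Click 2 (2,0) count=0: revealed 17 new [(0,0) (0,1) (0,2) (0,3) (0,4) (1,0) (1,1) (1,2) (1,3) (1,4) (2,0) (2,1) (2,3) (3,0) (3,1) (4,0) (4,1)] -> total=18
Click 3 (1,1) count=0: revealed 0 new [(none)] -> total=18
Click 4 (1,3) count=1: revealed 0 new [(none)] -> total=18

Answer: 18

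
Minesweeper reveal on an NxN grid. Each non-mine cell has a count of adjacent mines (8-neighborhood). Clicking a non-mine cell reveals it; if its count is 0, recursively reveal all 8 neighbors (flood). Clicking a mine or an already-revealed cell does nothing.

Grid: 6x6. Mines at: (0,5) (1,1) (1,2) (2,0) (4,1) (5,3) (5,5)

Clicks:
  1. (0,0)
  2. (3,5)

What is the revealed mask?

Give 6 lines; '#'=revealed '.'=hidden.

Answer: #.....
...###
..####
..####
..####
......

Derivation:
Click 1 (0,0) count=1: revealed 1 new [(0,0)] -> total=1
Click 2 (3,5) count=0: revealed 15 new [(1,3) (1,4) (1,5) (2,2) (2,3) (2,4) (2,5) (3,2) (3,3) (3,4) (3,5) (4,2) (4,3) (4,4) (4,5)] -> total=16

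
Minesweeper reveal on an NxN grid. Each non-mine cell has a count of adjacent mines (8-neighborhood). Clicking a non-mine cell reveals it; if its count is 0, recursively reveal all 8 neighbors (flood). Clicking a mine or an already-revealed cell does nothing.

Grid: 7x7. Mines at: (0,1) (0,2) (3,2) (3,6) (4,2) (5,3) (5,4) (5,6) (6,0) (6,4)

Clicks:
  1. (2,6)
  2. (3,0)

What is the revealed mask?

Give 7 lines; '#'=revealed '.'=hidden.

Click 1 (2,6) count=1: revealed 1 new [(2,6)] -> total=1
Click 2 (3,0) count=0: revealed 10 new [(1,0) (1,1) (2,0) (2,1) (3,0) (3,1) (4,0) (4,1) (5,0) (5,1)] -> total=11

Answer: .......
##.....
##....#
##.....
##.....
##.....
.......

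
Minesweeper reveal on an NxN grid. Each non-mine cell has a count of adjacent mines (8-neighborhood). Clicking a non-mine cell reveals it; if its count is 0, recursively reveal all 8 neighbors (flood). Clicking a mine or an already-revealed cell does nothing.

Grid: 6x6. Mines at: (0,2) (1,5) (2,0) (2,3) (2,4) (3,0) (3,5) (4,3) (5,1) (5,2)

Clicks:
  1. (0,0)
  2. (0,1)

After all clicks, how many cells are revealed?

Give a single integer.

Click 1 (0,0) count=0: revealed 4 new [(0,0) (0,1) (1,0) (1,1)] -> total=4
Click 2 (0,1) count=1: revealed 0 new [(none)] -> total=4

Answer: 4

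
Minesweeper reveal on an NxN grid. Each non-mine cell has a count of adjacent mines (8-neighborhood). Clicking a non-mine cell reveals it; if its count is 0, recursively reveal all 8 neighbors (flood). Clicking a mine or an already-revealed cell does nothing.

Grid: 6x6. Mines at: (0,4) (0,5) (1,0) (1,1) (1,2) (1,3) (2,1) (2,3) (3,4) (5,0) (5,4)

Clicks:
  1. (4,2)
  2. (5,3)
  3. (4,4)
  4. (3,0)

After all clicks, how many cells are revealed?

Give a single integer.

Answer: 11

Derivation:
Click 1 (4,2) count=0: revealed 9 new [(3,1) (3,2) (3,3) (4,1) (4,2) (4,3) (5,1) (5,2) (5,3)] -> total=9
Click 2 (5,3) count=1: revealed 0 new [(none)] -> total=9
Click 3 (4,4) count=2: revealed 1 new [(4,4)] -> total=10
Click 4 (3,0) count=1: revealed 1 new [(3,0)] -> total=11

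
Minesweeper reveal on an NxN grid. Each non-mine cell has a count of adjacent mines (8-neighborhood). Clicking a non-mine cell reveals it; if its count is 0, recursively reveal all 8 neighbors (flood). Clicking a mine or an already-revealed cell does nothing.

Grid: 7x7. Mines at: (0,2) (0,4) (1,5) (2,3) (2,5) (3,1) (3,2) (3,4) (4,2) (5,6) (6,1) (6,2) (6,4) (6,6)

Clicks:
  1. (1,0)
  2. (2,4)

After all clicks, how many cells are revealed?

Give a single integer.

Click 1 (1,0) count=0: revealed 6 new [(0,0) (0,1) (1,0) (1,1) (2,0) (2,1)] -> total=6
Click 2 (2,4) count=4: revealed 1 new [(2,4)] -> total=7

Answer: 7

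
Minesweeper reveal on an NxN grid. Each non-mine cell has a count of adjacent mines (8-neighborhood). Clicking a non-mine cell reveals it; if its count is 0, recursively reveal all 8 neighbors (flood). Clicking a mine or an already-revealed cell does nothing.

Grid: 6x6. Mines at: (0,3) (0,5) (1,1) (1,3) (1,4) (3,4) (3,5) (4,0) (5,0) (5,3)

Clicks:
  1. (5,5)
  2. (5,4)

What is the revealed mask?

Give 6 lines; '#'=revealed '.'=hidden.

Click 1 (5,5) count=0: revealed 4 new [(4,4) (4,5) (5,4) (5,5)] -> total=4
Click 2 (5,4) count=1: revealed 0 new [(none)] -> total=4

Answer: ......
......
......
......
....##
....##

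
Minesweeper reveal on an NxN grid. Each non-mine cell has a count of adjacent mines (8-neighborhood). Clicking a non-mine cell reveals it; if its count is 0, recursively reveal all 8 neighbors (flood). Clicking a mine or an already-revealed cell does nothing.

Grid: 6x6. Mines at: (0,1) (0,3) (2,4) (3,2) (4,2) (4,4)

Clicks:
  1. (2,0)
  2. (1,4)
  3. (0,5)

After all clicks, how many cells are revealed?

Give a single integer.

Click 1 (2,0) count=0: revealed 10 new [(1,0) (1,1) (2,0) (2,1) (3,0) (3,1) (4,0) (4,1) (5,0) (5,1)] -> total=10
Click 2 (1,4) count=2: revealed 1 new [(1,4)] -> total=11
Click 3 (0,5) count=0: revealed 3 new [(0,4) (0,5) (1,5)] -> total=14

Answer: 14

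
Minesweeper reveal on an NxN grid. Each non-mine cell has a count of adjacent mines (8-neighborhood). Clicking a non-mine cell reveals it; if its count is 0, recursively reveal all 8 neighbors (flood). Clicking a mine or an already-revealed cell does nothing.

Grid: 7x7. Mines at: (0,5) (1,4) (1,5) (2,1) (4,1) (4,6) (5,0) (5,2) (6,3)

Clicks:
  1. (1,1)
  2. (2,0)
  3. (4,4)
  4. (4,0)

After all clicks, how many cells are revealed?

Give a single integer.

Answer: 18

Derivation:
Click 1 (1,1) count=1: revealed 1 new [(1,1)] -> total=1
Click 2 (2,0) count=1: revealed 1 new [(2,0)] -> total=2
Click 3 (4,4) count=0: revealed 15 new [(2,2) (2,3) (2,4) (2,5) (3,2) (3,3) (3,4) (3,5) (4,2) (4,3) (4,4) (4,5) (5,3) (5,4) (5,5)] -> total=17
Click 4 (4,0) count=2: revealed 1 new [(4,0)] -> total=18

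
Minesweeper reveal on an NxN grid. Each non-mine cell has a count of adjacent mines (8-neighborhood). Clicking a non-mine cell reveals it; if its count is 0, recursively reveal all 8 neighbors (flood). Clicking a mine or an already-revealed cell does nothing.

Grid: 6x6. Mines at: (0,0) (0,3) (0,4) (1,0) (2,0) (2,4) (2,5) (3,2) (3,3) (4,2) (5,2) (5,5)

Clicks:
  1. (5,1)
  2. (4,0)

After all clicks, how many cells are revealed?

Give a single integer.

Click 1 (5,1) count=2: revealed 1 new [(5,1)] -> total=1
Click 2 (4,0) count=0: revealed 5 new [(3,0) (3,1) (4,0) (4,1) (5,0)] -> total=6

Answer: 6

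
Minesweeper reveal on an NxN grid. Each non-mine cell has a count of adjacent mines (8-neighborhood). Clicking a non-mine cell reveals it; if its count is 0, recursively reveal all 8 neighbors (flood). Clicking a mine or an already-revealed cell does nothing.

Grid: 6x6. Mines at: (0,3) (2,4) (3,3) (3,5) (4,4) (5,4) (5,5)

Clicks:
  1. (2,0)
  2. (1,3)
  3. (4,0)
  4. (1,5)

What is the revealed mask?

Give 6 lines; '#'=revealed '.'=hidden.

Click 1 (2,0) count=0: revealed 20 new [(0,0) (0,1) (0,2) (1,0) (1,1) (1,2) (2,0) (2,1) (2,2) (3,0) (3,1) (3,2) (4,0) (4,1) (4,2) (4,3) (5,0) (5,1) (5,2) (5,3)] -> total=20
Click 2 (1,3) count=2: revealed 1 new [(1,3)] -> total=21
Click 3 (4,0) count=0: revealed 0 new [(none)] -> total=21
Click 4 (1,5) count=1: revealed 1 new [(1,5)] -> total=22

Answer: ###...
####.#
###...
###...
####..
####..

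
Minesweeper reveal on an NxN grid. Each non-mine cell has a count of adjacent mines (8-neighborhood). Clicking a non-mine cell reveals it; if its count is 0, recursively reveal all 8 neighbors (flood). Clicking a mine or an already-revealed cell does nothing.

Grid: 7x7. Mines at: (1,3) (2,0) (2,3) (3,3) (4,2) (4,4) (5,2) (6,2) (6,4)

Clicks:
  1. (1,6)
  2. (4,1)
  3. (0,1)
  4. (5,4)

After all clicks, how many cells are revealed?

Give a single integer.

Answer: 26

Derivation:
Click 1 (1,6) count=0: revealed 18 new [(0,4) (0,5) (0,6) (1,4) (1,5) (1,6) (2,4) (2,5) (2,6) (3,4) (3,5) (3,6) (4,5) (4,6) (5,5) (5,6) (6,5) (6,6)] -> total=18
Click 2 (4,1) count=2: revealed 1 new [(4,1)] -> total=19
Click 3 (0,1) count=0: revealed 6 new [(0,0) (0,1) (0,2) (1,0) (1,1) (1,2)] -> total=25
Click 4 (5,4) count=2: revealed 1 new [(5,4)] -> total=26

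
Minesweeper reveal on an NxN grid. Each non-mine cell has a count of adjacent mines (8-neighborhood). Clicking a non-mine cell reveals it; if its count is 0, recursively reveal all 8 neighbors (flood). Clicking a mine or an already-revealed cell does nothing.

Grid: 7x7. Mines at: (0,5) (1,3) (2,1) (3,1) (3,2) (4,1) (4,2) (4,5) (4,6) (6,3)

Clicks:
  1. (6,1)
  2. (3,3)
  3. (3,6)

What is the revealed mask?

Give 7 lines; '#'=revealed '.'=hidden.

Answer: .......
.......
.......
...#..#
.......
###....
###....

Derivation:
Click 1 (6,1) count=0: revealed 6 new [(5,0) (5,1) (5,2) (6,0) (6,1) (6,2)] -> total=6
Click 2 (3,3) count=2: revealed 1 new [(3,3)] -> total=7
Click 3 (3,6) count=2: revealed 1 new [(3,6)] -> total=8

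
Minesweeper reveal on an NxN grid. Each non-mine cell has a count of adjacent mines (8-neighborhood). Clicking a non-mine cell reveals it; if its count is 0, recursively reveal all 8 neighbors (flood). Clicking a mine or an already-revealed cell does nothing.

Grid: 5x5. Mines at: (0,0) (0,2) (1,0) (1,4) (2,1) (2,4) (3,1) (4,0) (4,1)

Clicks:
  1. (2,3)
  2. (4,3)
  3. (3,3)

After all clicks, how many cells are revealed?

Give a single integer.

Answer: 7

Derivation:
Click 1 (2,3) count=2: revealed 1 new [(2,3)] -> total=1
Click 2 (4,3) count=0: revealed 6 new [(3,2) (3,3) (3,4) (4,2) (4,3) (4,4)] -> total=7
Click 3 (3,3) count=1: revealed 0 new [(none)] -> total=7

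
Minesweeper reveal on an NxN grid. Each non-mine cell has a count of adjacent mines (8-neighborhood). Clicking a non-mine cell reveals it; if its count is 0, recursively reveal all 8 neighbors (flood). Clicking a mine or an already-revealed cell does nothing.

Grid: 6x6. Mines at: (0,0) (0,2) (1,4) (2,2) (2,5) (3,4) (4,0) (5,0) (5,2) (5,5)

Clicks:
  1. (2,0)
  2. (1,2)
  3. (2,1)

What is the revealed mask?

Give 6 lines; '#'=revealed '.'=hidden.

Answer: ......
###...
##....
##....
......
......

Derivation:
Click 1 (2,0) count=0: revealed 6 new [(1,0) (1,1) (2,0) (2,1) (3,0) (3,1)] -> total=6
Click 2 (1,2) count=2: revealed 1 new [(1,2)] -> total=7
Click 3 (2,1) count=1: revealed 0 new [(none)] -> total=7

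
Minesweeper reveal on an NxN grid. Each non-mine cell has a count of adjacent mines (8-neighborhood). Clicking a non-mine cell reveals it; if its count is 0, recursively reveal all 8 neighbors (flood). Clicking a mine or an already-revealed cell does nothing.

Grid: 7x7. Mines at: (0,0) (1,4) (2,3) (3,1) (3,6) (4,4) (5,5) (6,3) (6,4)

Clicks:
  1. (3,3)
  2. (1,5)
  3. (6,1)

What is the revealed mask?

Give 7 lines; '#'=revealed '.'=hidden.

Answer: .......
.....#.
.......
...#...
###....
###....
###....

Derivation:
Click 1 (3,3) count=2: revealed 1 new [(3,3)] -> total=1
Click 2 (1,5) count=1: revealed 1 new [(1,5)] -> total=2
Click 3 (6,1) count=0: revealed 9 new [(4,0) (4,1) (4,2) (5,0) (5,1) (5,2) (6,0) (6,1) (6,2)] -> total=11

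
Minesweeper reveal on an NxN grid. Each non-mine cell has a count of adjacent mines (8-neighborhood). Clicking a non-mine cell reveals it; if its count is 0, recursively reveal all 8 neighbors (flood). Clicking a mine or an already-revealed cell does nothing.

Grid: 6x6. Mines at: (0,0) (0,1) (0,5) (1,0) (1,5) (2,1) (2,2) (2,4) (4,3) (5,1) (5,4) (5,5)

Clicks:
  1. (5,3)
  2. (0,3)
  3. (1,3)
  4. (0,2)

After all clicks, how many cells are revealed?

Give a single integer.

Answer: 7

Derivation:
Click 1 (5,3) count=2: revealed 1 new [(5,3)] -> total=1
Click 2 (0,3) count=0: revealed 6 new [(0,2) (0,3) (0,4) (1,2) (1,3) (1,4)] -> total=7
Click 3 (1,3) count=2: revealed 0 new [(none)] -> total=7
Click 4 (0,2) count=1: revealed 0 new [(none)] -> total=7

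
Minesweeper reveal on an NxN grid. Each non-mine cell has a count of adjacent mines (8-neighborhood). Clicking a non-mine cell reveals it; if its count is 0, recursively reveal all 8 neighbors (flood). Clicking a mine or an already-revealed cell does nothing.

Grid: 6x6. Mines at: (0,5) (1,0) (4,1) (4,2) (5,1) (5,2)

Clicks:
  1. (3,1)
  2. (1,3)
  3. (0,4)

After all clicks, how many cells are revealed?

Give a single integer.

Click 1 (3,1) count=2: revealed 1 new [(3,1)] -> total=1
Click 2 (1,3) count=0: revealed 24 new [(0,1) (0,2) (0,3) (0,4) (1,1) (1,2) (1,3) (1,4) (1,5) (2,1) (2,2) (2,3) (2,4) (2,5) (3,2) (3,3) (3,4) (3,5) (4,3) (4,4) (4,5) (5,3) (5,4) (5,5)] -> total=25
Click 3 (0,4) count=1: revealed 0 new [(none)] -> total=25

Answer: 25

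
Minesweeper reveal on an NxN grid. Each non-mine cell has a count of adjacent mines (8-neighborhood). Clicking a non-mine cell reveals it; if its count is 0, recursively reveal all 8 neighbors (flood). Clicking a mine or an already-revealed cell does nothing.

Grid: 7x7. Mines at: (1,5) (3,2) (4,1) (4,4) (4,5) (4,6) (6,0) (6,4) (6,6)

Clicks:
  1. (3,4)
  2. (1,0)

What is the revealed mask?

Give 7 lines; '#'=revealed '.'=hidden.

Answer: #####..
#####..
#####..
##..#..
.......
.......
.......

Derivation:
Click 1 (3,4) count=2: revealed 1 new [(3,4)] -> total=1
Click 2 (1,0) count=0: revealed 17 new [(0,0) (0,1) (0,2) (0,3) (0,4) (1,0) (1,1) (1,2) (1,3) (1,4) (2,0) (2,1) (2,2) (2,3) (2,4) (3,0) (3,1)] -> total=18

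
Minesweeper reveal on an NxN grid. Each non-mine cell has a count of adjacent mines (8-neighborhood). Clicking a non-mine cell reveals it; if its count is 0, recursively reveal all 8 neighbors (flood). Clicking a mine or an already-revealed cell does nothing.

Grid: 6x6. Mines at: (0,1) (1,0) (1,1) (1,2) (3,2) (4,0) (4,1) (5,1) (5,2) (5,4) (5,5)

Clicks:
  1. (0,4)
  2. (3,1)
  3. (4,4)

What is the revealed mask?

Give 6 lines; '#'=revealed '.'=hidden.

Click 1 (0,4) count=0: revealed 15 new [(0,3) (0,4) (0,5) (1,3) (1,4) (1,5) (2,3) (2,4) (2,5) (3,3) (3,4) (3,5) (4,3) (4,4) (4,5)] -> total=15
Click 2 (3,1) count=3: revealed 1 new [(3,1)] -> total=16
Click 3 (4,4) count=2: revealed 0 new [(none)] -> total=16

Answer: ...###
...###
...###
.#.###
...###
......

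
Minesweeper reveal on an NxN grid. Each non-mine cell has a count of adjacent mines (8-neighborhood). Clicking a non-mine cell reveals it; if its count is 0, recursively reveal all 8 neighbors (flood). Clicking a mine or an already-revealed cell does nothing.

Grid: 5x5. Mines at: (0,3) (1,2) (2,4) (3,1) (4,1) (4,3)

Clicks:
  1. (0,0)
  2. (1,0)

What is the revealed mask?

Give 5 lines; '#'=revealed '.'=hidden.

Answer: ##...
##...
##...
.....
.....

Derivation:
Click 1 (0,0) count=0: revealed 6 new [(0,0) (0,1) (1,0) (1,1) (2,0) (2,1)] -> total=6
Click 2 (1,0) count=0: revealed 0 new [(none)] -> total=6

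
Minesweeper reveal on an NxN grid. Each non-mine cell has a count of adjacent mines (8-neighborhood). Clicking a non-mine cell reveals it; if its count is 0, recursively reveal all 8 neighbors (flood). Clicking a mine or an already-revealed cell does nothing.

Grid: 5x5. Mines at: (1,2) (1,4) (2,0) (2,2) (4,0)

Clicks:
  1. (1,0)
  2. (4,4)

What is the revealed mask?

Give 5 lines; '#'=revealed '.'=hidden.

Answer: .....
#....
...##
.####
.####

Derivation:
Click 1 (1,0) count=1: revealed 1 new [(1,0)] -> total=1
Click 2 (4,4) count=0: revealed 10 new [(2,3) (2,4) (3,1) (3,2) (3,3) (3,4) (4,1) (4,2) (4,3) (4,4)] -> total=11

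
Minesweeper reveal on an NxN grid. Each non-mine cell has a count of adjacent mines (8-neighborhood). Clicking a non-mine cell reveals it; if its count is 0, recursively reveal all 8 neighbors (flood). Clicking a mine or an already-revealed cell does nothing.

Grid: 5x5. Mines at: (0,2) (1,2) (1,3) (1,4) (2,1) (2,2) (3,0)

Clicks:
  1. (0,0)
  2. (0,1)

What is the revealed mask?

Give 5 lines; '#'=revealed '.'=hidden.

Click 1 (0,0) count=0: revealed 4 new [(0,0) (0,1) (1,0) (1,1)] -> total=4
Click 2 (0,1) count=2: revealed 0 new [(none)] -> total=4

Answer: ##...
##...
.....
.....
.....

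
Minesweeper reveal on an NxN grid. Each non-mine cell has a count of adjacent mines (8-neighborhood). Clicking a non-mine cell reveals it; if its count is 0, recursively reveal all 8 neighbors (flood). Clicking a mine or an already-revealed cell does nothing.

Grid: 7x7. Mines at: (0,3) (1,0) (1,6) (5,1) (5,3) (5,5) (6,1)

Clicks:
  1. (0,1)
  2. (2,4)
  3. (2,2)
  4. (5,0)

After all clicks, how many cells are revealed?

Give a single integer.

Click 1 (0,1) count=1: revealed 1 new [(0,1)] -> total=1
Click 2 (2,4) count=0: revealed 26 new [(1,1) (1,2) (1,3) (1,4) (1,5) (2,0) (2,1) (2,2) (2,3) (2,4) (2,5) (2,6) (3,0) (3,1) (3,2) (3,3) (3,4) (3,5) (3,6) (4,0) (4,1) (4,2) (4,3) (4,4) (4,5) (4,6)] -> total=27
Click 3 (2,2) count=0: revealed 0 new [(none)] -> total=27
Click 4 (5,0) count=2: revealed 1 new [(5,0)] -> total=28

Answer: 28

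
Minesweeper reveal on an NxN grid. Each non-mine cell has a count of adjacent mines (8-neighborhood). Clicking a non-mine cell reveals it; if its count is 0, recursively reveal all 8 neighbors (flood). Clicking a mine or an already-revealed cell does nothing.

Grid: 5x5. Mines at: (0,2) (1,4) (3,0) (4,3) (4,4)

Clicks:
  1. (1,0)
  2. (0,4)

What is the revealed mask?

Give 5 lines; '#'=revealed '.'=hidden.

Click 1 (1,0) count=0: revealed 6 new [(0,0) (0,1) (1,0) (1,1) (2,0) (2,1)] -> total=6
Click 2 (0,4) count=1: revealed 1 new [(0,4)] -> total=7

Answer: ##..#
##...
##...
.....
.....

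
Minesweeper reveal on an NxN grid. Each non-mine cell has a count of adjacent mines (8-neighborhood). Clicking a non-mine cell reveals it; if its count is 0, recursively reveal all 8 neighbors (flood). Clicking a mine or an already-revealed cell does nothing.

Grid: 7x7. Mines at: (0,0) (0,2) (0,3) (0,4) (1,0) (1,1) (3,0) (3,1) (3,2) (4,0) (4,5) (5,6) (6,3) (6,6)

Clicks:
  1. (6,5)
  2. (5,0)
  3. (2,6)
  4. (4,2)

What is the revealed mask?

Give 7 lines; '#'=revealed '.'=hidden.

Answer: .....##
...####
...####
...####
..#....
#......
.....#.

Derivation:
Click 1 (6,5) count=2: revealed 1 new [(6,5)] -> total=1
Click 2 (5,0) count=1: revealed 1 new [(5,0)] -> total=2
Click 3 (2,6) count=0: revealed 14 new [(0,5) (0,6) (1,3) (1,4) (1,5) (1,6) (2,3) (2,4) (2,5) (2,6) (3,3) (3,4) (3,5) (3,6)] -> total=16
Click 4 (4,2) count=2: revealed 1 new [(4,2)] -> total=17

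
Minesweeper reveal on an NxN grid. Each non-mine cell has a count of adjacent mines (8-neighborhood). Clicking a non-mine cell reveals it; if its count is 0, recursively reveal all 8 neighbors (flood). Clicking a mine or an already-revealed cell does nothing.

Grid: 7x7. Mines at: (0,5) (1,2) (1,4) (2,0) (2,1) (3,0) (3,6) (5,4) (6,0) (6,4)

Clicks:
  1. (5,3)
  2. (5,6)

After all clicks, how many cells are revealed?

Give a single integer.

Click 1 (5,3) count=2: revealed 1 new [(5,3)] -> total=1
Click 2 (5,6) count=0: revealed 6 new [(4,5) (4,6) (5,5) (5,6) (6,5) (6,6)] -> total=7

Answer: 7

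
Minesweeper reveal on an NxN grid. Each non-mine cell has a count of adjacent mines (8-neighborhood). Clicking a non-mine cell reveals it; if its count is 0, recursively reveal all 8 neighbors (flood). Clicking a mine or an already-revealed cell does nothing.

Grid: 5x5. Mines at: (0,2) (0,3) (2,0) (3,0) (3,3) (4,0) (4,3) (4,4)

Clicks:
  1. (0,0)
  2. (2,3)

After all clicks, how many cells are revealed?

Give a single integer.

Click 1 (0,0) count=0: revealed 4 new [(0,0) (0,1) (1,0) (1,1)] -> total=4
Click 2 (2,3) count=1: revealed 1 new [(2,3)] -> total=5

Answer: 5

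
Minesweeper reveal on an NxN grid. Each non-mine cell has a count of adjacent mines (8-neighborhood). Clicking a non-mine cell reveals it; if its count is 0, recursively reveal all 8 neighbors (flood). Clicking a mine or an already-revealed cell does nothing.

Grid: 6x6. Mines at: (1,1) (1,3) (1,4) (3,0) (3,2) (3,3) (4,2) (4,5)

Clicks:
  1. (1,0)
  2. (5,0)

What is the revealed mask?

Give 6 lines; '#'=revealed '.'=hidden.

Answer: ......
#.....
......
......
##....
##....

Derivation:
Click 1 (1,0) count=1: revealed 1 new [(1,0)] -> total=1
Click 2 (5,0) count=0: revealed 4 new [(4,0) (4,1) (5,0) (5,1)] -> total=5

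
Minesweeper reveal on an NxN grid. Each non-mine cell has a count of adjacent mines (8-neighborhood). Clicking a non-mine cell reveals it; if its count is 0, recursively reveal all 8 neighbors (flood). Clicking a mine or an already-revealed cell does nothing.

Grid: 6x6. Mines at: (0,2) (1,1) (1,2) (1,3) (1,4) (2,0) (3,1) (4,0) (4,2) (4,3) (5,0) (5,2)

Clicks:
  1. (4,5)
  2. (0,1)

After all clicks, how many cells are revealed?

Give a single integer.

Answer: 9

Derivation:
Click 1 (4,5) count=0: revealed 8 new [(2,4) (2,5) (3,4) (3,5) (4,4) (4,5) (5,4) (5,5)] -> total=8
Click 2 (0,1) count=3: revealed 1 new [(0,1)] -> total=9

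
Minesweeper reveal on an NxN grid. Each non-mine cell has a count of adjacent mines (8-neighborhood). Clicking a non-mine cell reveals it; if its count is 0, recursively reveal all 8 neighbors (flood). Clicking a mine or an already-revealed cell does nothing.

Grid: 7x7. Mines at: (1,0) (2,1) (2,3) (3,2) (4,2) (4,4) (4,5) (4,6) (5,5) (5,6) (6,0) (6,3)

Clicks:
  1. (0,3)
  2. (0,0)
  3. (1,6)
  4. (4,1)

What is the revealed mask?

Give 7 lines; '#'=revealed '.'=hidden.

Click 1 (0,3) count=0: revealed 18 new [(0,1) (0,2) (0,3) (0,4) (0,5) (0,6) (1,1) (1,2) (1,3) (1,4) (1,5) (1,6) (2,4) (2,5) (2,6) (3,4) (3,5) (3,6)] -> total=18
Click 2 (0,0) count=1: revealed 1 new [(0,0)] -> total=19
Click 3 (1,6) count=0: revealed 0 new [(none)] -> total=19
Click 4 (4,1) count=2: revealed 1 new [(4,1)] -> total=20

Answer: #######
.######
....###
....###
.#.....
.......
.......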